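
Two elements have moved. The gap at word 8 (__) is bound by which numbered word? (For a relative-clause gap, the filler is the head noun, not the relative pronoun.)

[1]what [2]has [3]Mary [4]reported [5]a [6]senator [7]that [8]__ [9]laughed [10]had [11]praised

The marked gap is inside the relative clause, the subject of "laughed".
Its filler is the head noun "senator" (via "that"), at word 6.
(The other dependency links word 1 to a gap after word 11.)

6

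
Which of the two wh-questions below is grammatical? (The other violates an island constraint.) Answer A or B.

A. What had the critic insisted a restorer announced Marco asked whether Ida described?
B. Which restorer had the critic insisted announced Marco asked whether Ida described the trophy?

In A, the wh-phrase is extracted from inside a wh-island (introduced by "whether"), which blocks movement.
In B, the extraction path crosses only that-complement boundaries, which are transparent.
So B is grammatical.

B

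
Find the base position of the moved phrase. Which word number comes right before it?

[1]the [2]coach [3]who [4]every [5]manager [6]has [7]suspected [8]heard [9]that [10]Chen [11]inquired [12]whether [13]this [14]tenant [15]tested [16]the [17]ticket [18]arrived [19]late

7

The displaced element is "the coach" (word 2).
It is linked across 1 clause boundary (Ø).
It functions as the subject of "heard", so the gap sits immediately after word 7 ("suspected").
Base order: Every manager has suspected that the coach heard that Chen inquired whether this tenant tested the ticket.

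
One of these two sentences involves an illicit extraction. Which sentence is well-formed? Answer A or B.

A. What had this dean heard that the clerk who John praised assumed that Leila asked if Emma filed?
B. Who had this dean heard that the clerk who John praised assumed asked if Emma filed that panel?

In A, the wh-phrase is extracted from inside a wh-island (introduced by "if"), which blocks movement.
In B, the extraction path crosses only that-complement boundaries, which are transparent.
So B is grammatical.

B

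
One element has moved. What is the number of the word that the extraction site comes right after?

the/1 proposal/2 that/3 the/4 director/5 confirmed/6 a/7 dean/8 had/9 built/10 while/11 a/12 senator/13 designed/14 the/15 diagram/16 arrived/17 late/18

10

The displaced element is "the proposal" (word 2).
It is linked across 1 clause boundary (Ø).
It functions as the direct object of "built", so the gap sits immediately after word 10 ("built").
Base order: The director confirmed a dean had built the proposal while a senator designed the diagram.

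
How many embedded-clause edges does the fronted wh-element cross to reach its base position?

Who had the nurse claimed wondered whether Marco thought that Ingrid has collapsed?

"who" is extracted from the subject of "wondered".
Boundaries crossed, outermost first: [Ø] — 1 in total.

1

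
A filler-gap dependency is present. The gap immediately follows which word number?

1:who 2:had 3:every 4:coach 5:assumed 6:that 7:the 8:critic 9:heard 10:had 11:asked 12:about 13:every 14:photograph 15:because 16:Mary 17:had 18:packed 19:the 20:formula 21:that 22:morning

The displaced element is "who" (word 1).
It is linked across 2 clause boundaries (that → Ø).
It functions as the subject of "asked", so the gap sits immediately after word 9 ("heard").
Base order: Every coach had assumed that the critic heard that who had asked about every photograph because Mary had packed the formula that morning.

9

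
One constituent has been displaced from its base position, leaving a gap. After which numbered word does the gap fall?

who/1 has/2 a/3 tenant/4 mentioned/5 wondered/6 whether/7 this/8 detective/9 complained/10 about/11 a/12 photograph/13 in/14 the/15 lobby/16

5

The displaced element is "who" (word 1).
It is linked across 1 clause boundary (Ø).
It functions as the subject of "wondered", so the gap sits immediately after word 5 ("mentioned").
Base order: A tenant has mentioned that who wondered whether this detective complained about a photograph in the lobby.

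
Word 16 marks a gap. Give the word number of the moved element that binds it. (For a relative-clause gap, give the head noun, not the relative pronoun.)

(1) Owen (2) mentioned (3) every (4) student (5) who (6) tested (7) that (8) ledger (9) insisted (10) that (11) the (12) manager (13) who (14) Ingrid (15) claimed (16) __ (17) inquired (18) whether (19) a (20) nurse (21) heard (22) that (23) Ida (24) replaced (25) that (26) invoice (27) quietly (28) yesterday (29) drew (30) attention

The gap at 16 is the subject of "inquired", inside a relative clause.
The relative pronoun is "who" (word 13); it is bound by the head noun immediately before it.
Its filler is the head noun "manager", at word 12.

12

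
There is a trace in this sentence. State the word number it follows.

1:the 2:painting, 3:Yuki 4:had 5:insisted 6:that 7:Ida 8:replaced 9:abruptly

8

The displaced element is "the painting" (word 2).
It is linked across 1 clause boundary (that).
It functions as the direct object of "replaced", so the gap sits immediately after word 8 ("replaced").
Base order: Yuki had insisted that Ida replaced the painting abruptly.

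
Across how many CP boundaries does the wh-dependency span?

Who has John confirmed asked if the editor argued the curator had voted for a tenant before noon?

"who" is extracted from the subject of "asked".
Boundaries crossed, outermost first: [Ø] — 1 in total.

1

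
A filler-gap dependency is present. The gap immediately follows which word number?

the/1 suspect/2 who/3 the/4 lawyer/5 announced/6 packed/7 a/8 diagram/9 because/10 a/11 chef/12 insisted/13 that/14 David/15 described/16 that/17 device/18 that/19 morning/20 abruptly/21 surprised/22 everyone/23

6

The displaced element is "the suspect" (word 2).
It is linked across 1 clause boundary (Ø).
It functions as the subject of "packed", so the gap sits immediately after word 6 ("announced").
Base order: The lawyer announced that the suspect packed a diagram because a chef insisted that David described that device that morning abruptly.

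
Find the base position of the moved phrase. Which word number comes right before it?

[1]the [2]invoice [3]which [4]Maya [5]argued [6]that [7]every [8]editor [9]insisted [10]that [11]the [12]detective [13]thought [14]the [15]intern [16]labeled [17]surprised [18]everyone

16

The displaced element is "the invoice" (word 2).
It is linked across 3 clause boundaries (that → that → Ø).
It functions as the direct object of "labeled", so the gap sits immediately after word 16 ("labeled").
Base order: Maya argued that every editor insisted that the detective thought the intern labeled the invoice.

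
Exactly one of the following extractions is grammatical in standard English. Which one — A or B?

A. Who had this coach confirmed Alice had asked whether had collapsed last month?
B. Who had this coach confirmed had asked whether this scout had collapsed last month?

B

In A, the wh-phrase is extracted from inside a wh-island (introduced by "whether"), which blocks movement.
In B, the extraction path crosses only that-complement boundaries, which are transparent.
So B is grammatical.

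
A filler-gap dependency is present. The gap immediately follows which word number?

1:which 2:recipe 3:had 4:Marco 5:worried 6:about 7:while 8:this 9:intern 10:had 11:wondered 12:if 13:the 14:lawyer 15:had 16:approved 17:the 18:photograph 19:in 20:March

The displaced element is "which recipe" (word 2).
It functions as the object of the preposition "about" of "worried", so the gap sits immediately after word 6 ("about").
Base order: Marco had worried about which recipe while this intern had wondered if the lawyer had approved the photograph in March.

6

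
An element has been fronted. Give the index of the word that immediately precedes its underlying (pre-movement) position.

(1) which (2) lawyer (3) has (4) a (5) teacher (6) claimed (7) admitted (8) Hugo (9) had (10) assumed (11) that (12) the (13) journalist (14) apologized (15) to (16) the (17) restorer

The displaced element is "which lawyer" (word 2).
It is linked across 1 clause boundary (Ø).
It functions as the subject of "admitted", so the gap sits immediately after word 6 ("claimed").
Base order: A teacher has claimed that which lawyer admitted Hugo had assumed that the journalist apologized to the restorer.

6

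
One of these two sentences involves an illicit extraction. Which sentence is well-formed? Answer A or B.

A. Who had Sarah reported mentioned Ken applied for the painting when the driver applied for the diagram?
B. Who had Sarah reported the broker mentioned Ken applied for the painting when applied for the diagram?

In B, the wh-phrase is extracted from inside an adjunct island (introduced by "when"), which blocks movement.
In A, the extraction path crosses only that-complement boundaries, which are transparent.
So A is grammatical.

A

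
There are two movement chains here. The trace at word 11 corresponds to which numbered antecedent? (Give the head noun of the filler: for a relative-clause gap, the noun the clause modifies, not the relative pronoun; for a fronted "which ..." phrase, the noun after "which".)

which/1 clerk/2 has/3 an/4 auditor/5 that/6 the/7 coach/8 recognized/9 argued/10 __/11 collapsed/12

2

The marked gap is the subject of "collapsed".
Its filler is the fronted wh-phrase "which clerk", at word 2.
(The other dependency links word 5 to a gap after word 9.)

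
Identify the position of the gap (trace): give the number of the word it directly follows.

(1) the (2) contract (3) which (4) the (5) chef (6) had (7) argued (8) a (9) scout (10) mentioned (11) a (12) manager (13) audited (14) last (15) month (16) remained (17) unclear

13

The displaced element is "the contract" (word 2).
It is linked across 2 clause boundaries (Ø → Ø).
It functions as the direct object of "audited", so the gap sits immediately after word 13 ("audited").
Base order: The chef had argued a scout mentioned a manager audited the contract last month.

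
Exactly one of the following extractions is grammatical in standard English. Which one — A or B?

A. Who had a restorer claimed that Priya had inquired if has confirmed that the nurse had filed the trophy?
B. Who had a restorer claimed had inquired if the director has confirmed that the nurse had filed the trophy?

B

In A, the wh-phrase is extracted from inside a wh-island (introduced by "if"), which blocks movement.
In B, the extraction path crosses only that-complement boundaries, which are transparent.
So B is grammatical.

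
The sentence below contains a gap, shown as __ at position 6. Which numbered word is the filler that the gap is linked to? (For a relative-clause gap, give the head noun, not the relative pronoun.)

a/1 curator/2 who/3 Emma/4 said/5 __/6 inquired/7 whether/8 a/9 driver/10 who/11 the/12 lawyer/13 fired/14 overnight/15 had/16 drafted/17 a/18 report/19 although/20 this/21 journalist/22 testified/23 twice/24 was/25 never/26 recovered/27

The gap at 6 is the subject of "inquired", inside a relative clause.
The relative pronoun is "who" (word 3); it is bound by the head noun immediately before it.
Its filler is the head noun "curator", at word 2.

2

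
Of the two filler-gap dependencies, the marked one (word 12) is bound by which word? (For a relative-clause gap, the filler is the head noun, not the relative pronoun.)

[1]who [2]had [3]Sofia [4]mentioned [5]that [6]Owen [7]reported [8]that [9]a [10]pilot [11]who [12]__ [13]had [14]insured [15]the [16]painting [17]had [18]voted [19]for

10

The marked gap is inside the relative clause, the subject of "insured".
Its filler is the head noun "pilot" (via "who"), at word 10.
(The other dependency links word 1 to a gap after word 19.)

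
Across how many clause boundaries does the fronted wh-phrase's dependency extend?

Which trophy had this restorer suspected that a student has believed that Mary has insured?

2

"which trophy" is extracted from the object of "insured".
Boundaries crossed, outermost first: [that], [that] — 2 in total.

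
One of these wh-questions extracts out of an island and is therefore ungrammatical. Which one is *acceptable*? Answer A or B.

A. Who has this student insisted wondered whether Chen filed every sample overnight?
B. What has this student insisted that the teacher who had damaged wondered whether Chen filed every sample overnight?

A

In B, the wh-phrase is extracted from inside a complex-NP island (relative clause) (introduced by "who"), which blocks movement.
In A, the extraction path crosses only that-complement boundaries, which are transparent.
So A is grammatical.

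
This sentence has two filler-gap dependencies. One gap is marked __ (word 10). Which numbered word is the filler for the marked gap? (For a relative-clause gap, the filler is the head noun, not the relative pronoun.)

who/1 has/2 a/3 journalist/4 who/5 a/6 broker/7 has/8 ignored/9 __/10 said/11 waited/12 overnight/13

4

The marked gap is inside the relative clause, the direct object of "ignored".
Its filler is the head noun "journalist" (via "who"), at word 4.
(The other dependency links word 1 to a gap after word 11.)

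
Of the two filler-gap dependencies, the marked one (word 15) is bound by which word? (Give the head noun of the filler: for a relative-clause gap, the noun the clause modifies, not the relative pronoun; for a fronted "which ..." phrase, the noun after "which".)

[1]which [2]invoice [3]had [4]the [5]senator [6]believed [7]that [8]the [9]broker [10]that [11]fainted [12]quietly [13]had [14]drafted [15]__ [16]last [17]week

The marked gap is the direct object of "drafted".
Its filler is the fronted wh-phrase "which invoice", at word 2.
(The other dependency links word 9 to a gap after word 10.)

2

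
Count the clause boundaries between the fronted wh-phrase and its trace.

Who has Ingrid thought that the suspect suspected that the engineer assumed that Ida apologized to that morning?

"who" is extracted from the PP object of "apologized".
Boundaries crossed, outermost first: [that], [that], [that] — 3 in total.

3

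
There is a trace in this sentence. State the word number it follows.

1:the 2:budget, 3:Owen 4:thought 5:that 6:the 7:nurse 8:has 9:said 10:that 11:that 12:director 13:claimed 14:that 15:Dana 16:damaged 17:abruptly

The displaced element is "the budget" (word 2).
It is linked across 3 clause boundaries (that → that → that).
It functions as the direct object of "damaged", so the gap sits immediately after word 16 ("damaged").
Base order: Owen thought that the nurse has said that that director claimed that Dana damaged the budget abruptly.

16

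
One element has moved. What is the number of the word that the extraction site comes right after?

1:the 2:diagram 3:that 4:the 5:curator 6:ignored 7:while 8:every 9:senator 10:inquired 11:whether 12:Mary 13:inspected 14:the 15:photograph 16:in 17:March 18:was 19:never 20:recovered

The displaced element is "the diagram" (word 2).
It functions as the direct object of "ignored", so the gap sits immediately after word 6 ("ignored").
Base order: The curator ignored the diagram while every senator inquired whether Mary inspected the photograph in March.

6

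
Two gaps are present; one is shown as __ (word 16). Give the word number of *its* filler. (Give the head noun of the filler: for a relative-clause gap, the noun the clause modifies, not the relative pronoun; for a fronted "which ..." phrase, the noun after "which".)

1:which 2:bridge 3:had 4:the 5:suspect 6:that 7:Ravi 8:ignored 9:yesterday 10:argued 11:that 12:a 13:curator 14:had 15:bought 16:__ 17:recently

2

The marked gap is the direct object of "bought".
Its filler is the fronted wh-phrase "which bridge", at word 2.
(The other dependency links word 5 to a gap after word 8.)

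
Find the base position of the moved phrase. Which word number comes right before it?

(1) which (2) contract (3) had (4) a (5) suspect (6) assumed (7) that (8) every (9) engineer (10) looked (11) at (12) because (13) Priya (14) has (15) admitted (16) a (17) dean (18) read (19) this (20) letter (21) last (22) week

11

The displaced element is "which contract" (word 2).
It is linked across 1 clause boundary (that).
It functions as the object of the preposition "at" of "looked", so the gap sits immediately after word 11 ("at").
Base order: A suspect had assumed that every engineer looked at which contract because Priya has admitted a dean read this letter last week.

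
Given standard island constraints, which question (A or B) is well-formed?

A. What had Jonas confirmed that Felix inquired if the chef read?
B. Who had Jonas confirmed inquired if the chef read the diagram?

B

In A, the wh-phrase is extracted from inside a wh-island (introduced by "if"), which blocks movement.
In B, the extraction path crosses only that-complement boundaries, which are transparent.
So B is grammatical.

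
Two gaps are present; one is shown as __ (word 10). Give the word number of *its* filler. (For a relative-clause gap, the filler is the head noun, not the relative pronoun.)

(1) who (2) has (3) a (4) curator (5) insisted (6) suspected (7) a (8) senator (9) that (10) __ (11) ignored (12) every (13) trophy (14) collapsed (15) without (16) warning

The marked gap is inside the relative clause, the subject of "ignored".
Its filler is the head noun "senator" (via "that"), at word 8.
(The other dependency links word 1 to a gap after word 5.)

8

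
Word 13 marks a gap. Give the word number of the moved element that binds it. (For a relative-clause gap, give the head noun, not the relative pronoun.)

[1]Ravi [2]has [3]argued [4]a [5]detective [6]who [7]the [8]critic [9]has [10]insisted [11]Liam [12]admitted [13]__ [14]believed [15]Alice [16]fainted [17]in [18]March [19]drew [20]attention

The gap at 13 is the subject of "believed", inside a relative clause.
The relative pronoun is "who" (word 6); it is bound by the head noun immediately before it.
Its filler is the head noun "detective", at word 5.

5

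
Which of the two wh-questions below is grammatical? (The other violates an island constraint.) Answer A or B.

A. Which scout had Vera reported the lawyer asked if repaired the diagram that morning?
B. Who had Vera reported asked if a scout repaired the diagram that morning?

B

In A, the wh-phrase is extracted from inside a wh-island (introduced by "if"), which blocks movement.
In B, the extraction path crosses only that-complement boundaries, which are transparent.
So B is grammatical.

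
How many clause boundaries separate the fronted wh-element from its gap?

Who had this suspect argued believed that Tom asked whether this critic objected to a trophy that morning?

"who" is extracted from the subject of "believed".
Boundaries crossed, outermost first: [Ø] — 1 in total.

1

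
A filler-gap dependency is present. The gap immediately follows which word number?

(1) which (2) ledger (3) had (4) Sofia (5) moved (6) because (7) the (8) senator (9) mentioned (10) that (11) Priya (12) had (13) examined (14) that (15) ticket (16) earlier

The displaced element is "which ledger" (word 2).
It functions as the direct object of "moved", so the gap sits immediately after word 5 ("moved").
Base order: Sofia had moved which ledger because the senator mentioned that Priya had examined that ticket earlier.

5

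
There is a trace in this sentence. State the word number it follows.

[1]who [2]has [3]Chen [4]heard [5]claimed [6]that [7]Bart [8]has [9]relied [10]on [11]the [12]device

4

The displaced element is "who" (word 1).
It is linked across 1 clause boundary (Ø).
It functions as the subject of "claimed", so the gap sits immediately after word 4 ("heard").
Base order: Chen has heard that who claimed that Bart has relied on the device.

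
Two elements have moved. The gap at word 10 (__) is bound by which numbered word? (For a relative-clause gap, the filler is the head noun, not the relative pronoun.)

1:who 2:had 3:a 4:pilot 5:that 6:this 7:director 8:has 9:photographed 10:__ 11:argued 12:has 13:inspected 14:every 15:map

The marked gap is inside the relative clause, the direct object of "photographed".
Its filler is the head noun "pilot" (via "that"), at word 4.
(The other dependency links word 1 to a gap after word 11.)

4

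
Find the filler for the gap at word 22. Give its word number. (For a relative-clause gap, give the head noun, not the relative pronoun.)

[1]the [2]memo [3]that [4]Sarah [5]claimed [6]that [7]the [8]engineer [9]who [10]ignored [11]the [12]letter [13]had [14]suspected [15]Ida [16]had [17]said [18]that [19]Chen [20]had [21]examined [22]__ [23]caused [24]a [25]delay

The gap at 22 is the object of "examined", inside a relative clause.
The relative pronoun is "that" (word 3); it is bound by the head noun immediately before it.
Its filler is the head noun "memo", at word 2.

2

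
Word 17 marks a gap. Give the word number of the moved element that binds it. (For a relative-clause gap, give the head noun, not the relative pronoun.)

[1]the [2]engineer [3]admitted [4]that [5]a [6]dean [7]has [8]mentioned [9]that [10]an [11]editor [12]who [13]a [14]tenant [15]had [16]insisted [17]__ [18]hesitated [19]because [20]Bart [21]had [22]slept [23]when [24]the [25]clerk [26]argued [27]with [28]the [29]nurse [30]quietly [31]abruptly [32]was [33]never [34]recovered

The gap at 17 is the subject of "hesitated", inside a relative clause.
The relative pronoun is "who" (word 12); it is bound by the head noun immediately before it.
Its filler is the head noun "editor", at word 11.

11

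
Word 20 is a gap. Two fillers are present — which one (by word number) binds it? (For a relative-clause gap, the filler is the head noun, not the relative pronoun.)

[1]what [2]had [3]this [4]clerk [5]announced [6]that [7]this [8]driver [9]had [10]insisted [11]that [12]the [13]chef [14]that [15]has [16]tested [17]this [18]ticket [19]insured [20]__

1

The marked gap is the direct object of "insured".
Its filler is the fronted wh-phrase "what", at word 1.
(The other dependency links word 13 to a gap after word 14.)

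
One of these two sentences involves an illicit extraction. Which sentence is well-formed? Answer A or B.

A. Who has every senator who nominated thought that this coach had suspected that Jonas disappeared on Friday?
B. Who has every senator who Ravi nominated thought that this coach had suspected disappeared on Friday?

B

In A, the wh-phrase is extracted from inside a complex-NP island (relative clause) (introduced by "who"), which blocks movement.
In B, the extraction path crosses only that-complement boundaries, which are transparent.
So B is grammatical.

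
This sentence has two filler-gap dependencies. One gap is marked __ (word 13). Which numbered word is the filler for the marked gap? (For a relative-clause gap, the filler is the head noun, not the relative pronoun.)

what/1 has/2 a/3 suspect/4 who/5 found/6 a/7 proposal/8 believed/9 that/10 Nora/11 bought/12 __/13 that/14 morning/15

The marked gap is the direct object of "bought".
Its filler is the fronted wh-phrase "what", at word 1.
(The other dependency links word 4 to a gap after word 5.)

1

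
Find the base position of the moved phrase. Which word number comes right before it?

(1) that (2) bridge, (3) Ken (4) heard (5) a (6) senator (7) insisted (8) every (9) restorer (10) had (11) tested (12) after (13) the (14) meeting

11

The displaced element is "that bridge" (word 2).
It is linked across 2 clause boundaries (Ø → Ø).
It functions as the direct object of "tested", so the gap sits immediately after word 11 ("tested").
Base order: Ken heard a senator insisted every restorer had tested that bridge after the meeting.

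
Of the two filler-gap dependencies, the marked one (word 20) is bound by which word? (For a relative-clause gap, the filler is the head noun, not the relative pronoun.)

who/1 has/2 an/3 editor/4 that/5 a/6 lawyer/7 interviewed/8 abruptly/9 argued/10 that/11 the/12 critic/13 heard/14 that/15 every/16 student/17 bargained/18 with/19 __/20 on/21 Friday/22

1

The marked gap is the object of the preposition "with" of "bargained".
Its filler is the fronted wh-phrase "who", at word 1.
(The other dependency links word 4 to a gap after word 8.)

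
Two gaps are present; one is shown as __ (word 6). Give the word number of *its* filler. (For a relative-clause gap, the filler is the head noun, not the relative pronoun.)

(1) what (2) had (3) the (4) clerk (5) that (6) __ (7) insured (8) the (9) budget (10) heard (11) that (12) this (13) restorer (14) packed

4

The marked gap is inside the relative clause, the subject of "insured".
Its filler is the head noun "clerk" (via "that"), at word 4.
(The other dependency links word 1 to a gap after word 14.)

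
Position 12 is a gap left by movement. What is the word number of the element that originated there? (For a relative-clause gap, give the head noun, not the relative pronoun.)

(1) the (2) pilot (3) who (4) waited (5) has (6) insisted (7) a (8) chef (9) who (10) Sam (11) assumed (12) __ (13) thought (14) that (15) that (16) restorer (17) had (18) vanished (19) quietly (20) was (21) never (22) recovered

The gap at 12 is the subject of "thought", inside a relative clause.
The relative pronoun is "who" (word 9); it is bound by the head noun immediately before it.
Its filler is the head noun "chef", at word 8.

8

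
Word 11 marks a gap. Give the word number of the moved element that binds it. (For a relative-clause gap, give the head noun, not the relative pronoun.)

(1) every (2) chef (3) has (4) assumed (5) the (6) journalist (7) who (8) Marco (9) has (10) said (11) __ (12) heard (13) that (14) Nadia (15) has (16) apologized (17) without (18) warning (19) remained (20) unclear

6

The gap at 11 is the subject of "heard", inside a relative clause.
The relative pronoun is "who" (word 7); it is bound by the head noun immediately before it.
Its filler is the head noun "journalist", at word 6.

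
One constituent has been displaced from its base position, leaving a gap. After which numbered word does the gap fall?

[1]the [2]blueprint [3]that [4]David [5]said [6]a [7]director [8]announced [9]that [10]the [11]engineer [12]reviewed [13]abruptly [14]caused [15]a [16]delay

The displaced element is "the blueprint" (word 2).
It is linked across 2 clause boundaries (Ø → that).
It functions as the direct object of "reviewed", so the gap sits immediately after word 12 ("reviewed").
Base order: David said a director announced that the engineer reviewed the blueprint abruptly.

12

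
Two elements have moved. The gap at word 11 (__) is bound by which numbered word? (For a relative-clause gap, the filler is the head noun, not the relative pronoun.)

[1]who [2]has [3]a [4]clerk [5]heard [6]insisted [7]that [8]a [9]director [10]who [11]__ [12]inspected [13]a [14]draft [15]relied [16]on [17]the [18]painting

The marked gap is inside the relative clause, the subject of "inspected".
Its filler is the head noun "director" (via "who"), at word 9.
(The other dependency links word 1 to a gap after word 5.)

9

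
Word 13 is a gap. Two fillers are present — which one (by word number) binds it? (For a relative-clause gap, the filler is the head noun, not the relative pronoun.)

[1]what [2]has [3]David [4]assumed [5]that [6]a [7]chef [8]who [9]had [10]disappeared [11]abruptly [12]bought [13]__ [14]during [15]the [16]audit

1

The marked gap is the direct object of "bought".
Its filler is the fronted wh-phrase "what", at word 1.
(The other dependency links word 7 to a gap after word 8.)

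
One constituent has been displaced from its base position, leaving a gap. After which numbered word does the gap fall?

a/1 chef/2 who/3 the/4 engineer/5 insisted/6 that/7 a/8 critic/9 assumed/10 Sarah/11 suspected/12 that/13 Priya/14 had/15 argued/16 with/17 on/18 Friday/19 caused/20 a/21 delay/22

The displaced element is "a chef" (word 2).
It is linked across 3 clause boundaries (that → Ø → that).
It functions as the object of the preposition "with" of "argued", so the gap sits immediately after word 17 ("with").
Base order: The engineer insisted that a critic assumed Sarah suspected that Priya had argued with a chef on Friday.

17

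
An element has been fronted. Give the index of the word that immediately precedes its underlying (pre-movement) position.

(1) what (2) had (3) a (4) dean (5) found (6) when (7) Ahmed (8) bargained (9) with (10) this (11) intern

The displaced element is "what" (word 1).
It functions as the direct object of "found", so the gap sits immediately after word 5 ("found").
Base order: A dean had found what when Ahmed bargained with this intern.

5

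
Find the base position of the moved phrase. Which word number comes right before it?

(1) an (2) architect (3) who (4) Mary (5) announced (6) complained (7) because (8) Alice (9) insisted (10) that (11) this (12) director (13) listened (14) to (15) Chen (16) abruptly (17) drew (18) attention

The displaced element is "an architect" (word 2).
It is linked across 1 clause boundary (Ø).
It functions as the subject of "complained", so the gap sits immediately after word 5 ("announced").
Base order: Mary announced an architect complained because Alice insisted that this director listened to Chen abruptly.

5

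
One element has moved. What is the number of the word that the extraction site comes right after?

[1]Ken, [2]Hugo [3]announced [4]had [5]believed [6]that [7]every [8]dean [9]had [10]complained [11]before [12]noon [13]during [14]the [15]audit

3

The displaced element is "Ken" (word 1).
It is linked across 1 clause boundary (Ø).
It functions as the subject of "believed", so the gap sits immediately after word 3 ("announced").
Base order: Hugo announced that Ken had believed that every dean had complained before noon during the audit.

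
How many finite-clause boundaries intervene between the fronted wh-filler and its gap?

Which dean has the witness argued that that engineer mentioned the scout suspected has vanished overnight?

"which dean" is extracted from the subject of "vanished".
Boundaries crossed, outermost first: [that], [Ø], [Ø] — 3 in total.

3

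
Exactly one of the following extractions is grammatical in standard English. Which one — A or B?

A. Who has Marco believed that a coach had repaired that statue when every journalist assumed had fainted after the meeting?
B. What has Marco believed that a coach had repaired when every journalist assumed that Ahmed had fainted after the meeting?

B

In A, the wh-phrase is extracted from inside an adjunct island (introduced by "when"), which blocks movement.
In B, the extraction path crosses only that-complement boundaries, which are transparent.
So B is grammatical.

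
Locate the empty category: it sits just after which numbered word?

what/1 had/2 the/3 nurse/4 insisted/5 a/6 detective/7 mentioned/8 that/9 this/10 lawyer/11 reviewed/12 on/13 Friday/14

The displaced element is "what" (word 1).
It is linked across 2 clause boundaries (Ø → that).
It functions as the direct object of "reviewed", so the gap sits immediately after word 12 ("reviewed").
Base order: The nurse had insisted a detective mentioned that this lawyer reviewed what on Friday.

12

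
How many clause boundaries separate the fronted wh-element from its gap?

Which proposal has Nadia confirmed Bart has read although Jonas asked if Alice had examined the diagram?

"which proposal" is extracted from the object of "read".
Boundaries crossed, outermost first: [Ø] — 1 in total.

1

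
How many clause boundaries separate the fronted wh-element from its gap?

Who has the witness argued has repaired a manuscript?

1

"who" is extracted from the subject of "repaired".
Boundaries crossed, outermost first: [Ø] — 1 in total.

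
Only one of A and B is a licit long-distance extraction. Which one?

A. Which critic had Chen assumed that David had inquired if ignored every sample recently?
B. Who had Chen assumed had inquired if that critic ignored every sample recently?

In A, the wh-phrase is extracted from inside a wh-island (introduced by "if"), which blocks movement.
In B, the extraction path crosses only that-complement boundaries, which are transparent.
So B is grammatical.

B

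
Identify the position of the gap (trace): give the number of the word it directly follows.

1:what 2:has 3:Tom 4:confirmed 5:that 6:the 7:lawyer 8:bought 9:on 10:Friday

The displaced element is "what" (word 1).
It is linked across 1 clause boundary (that).
It functions as the direct object of "bought", so the gap sits immediately after word 8 ("bought").
Base order: Tom has confirmed that the lawyer bought what on Friday.

8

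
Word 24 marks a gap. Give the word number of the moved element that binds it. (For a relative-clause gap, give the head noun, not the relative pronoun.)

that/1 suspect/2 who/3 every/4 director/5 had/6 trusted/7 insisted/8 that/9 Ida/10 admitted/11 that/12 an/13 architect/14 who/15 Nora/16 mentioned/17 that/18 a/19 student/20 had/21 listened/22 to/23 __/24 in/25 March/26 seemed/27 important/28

The gap at 24 is the prepositional object of "listened", inside a relative clause.
The relative pronoun is "who" (word 15); it is bound by the head noun immediately before it.
Its filler is the head noun "architect", at word 14.

14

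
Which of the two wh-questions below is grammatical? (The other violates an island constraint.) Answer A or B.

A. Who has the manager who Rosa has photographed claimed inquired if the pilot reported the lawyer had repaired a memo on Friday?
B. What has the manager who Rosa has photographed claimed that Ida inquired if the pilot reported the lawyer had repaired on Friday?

A

In B, the wh-phrase is extracted from inside a wh-island (introduced by "if"), which blocks movement.
In A, the extraction path crosses only that-complement boundaries, which are transparent.
So A is grammatical.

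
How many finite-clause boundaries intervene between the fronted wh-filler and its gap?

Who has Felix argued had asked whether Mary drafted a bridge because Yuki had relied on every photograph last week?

"who" is extracted from the subject of "asked".
Boundaries crossed, outermost first: [Ø] — 1 in total.

1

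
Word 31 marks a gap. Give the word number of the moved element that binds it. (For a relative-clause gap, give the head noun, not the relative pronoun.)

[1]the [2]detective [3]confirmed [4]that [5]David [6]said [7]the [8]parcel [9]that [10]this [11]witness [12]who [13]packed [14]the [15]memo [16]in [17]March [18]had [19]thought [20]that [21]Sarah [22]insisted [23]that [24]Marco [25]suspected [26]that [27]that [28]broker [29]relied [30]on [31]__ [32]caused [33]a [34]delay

The gap at 31 is the prepositional object of "relied", inside a relative clause.
The relative pronoun is "that" (word 9); it is bound by the head noun immediately before it.
Its filler is the head noun "parcel", at word 8.

8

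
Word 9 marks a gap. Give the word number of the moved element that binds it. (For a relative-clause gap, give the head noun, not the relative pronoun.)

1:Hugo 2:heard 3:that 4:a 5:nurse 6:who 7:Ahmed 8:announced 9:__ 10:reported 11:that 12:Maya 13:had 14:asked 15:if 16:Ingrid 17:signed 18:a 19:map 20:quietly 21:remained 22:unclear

5

The gap at 9 is the subject of "reported", inside a relative clause.
The relative pronoun is "who" (word 6); it is bound by the head noun immediately before it.
Its filler is the head noun "nurse", at word 5.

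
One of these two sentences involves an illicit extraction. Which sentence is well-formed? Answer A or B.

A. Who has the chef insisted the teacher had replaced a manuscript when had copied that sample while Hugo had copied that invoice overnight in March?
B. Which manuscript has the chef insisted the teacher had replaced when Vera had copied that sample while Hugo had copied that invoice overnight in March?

B

In A, the wh-phrase is extracted from inside an adjunct island (introduced by "when"), which blocks movement.
In B, the extraction path crosses only that-complement boundaries, which are transparent.
So B is grammatical.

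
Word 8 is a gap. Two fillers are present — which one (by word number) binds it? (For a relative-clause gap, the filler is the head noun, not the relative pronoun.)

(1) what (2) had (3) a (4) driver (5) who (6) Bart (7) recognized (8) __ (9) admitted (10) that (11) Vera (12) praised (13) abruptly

The marked gap is inside the relative clause, the direct object of "recognized".
Its filler is the head noun "driver" (via "who"), at word 4.
(The other dependency links word 1 to a gap after word 12.)

4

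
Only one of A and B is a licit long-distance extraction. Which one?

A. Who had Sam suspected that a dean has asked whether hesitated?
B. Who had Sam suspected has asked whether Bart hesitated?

In A, the wh-phrase is extracted from inside a wh-island (introduced by "whether"), which blocks movement.
In B, the extraction path crosses only that-complement boundaries, which are transparent.
So B is grammatical.

B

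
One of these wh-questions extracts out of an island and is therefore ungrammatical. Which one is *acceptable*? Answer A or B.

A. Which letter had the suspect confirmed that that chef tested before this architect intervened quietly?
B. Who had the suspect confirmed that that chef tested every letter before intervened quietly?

In B, the wh-phrase is extracted from inside an adjunct island (introduced by "before"), which blocks movement.
In A, the extraction path crosses only that-complement boundaries, which are transparent.
So A is grammatical.

A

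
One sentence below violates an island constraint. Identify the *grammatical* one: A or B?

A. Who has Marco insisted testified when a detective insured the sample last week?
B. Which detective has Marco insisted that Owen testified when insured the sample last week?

In B, the wh-phrase is extracted from inside an adjunct island (introduced by "when"), which blocks movement.
In A, the extraction path crosses only that-complement boundaries, which are transparent.
So A is grammatical.

A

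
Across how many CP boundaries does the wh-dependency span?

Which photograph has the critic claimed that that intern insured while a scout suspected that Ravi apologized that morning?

"which photograph" is extracted from the object of "insured".
Boundaries crossed, outermost first: [that] — 1 in total.

1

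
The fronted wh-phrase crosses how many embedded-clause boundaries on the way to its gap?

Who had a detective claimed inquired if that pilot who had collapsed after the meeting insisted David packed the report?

"who" is extracted from the subject of "inquired".
Boundaries crossed, outermost first: [Ø] — 1 in total.

1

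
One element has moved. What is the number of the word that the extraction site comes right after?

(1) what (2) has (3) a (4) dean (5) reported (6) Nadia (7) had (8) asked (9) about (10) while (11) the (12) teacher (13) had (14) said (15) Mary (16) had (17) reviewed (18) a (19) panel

9

The displaced element is "what" (word 1).
It is linked across 1 clause boundary (Ø).
It functions as the object of the preposition "about" of "asked", so the gap sits immediately after word 9 ("about").
Base order: A dean has reported Nadia had asked about what while the teacher had said Mary had reviewed a panel.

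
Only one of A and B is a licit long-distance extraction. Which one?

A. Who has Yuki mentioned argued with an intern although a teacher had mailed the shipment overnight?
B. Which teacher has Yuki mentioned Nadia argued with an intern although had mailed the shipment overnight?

A

In B, the wh-phrase is extracted from inside an adjunct island (introduced by "although"), which blocks movement.
In A, the extraction path crosses only that-complement boundaries, which are transparent.
So A is grammatical.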